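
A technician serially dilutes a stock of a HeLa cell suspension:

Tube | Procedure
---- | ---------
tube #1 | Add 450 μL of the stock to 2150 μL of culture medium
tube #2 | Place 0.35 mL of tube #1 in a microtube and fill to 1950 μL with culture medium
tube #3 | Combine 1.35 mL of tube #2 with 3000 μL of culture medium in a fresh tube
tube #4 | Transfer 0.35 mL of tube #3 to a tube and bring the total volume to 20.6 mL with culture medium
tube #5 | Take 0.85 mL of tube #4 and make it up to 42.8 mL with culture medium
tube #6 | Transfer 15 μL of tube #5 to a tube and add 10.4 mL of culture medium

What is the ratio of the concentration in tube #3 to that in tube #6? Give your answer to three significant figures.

2.06 × 10^6

Step 1: 450 μL + 2150 μL = 2600 μL total → factor 2600/450 = 5.7778
Step 2: 0.35 mL brought to 1950 μL → factor 1.95/0.35 = 5.5714
Step 3: 1.35 mL + 3000 μL = 4.35 mL total → factor 4.35/1.35 = 3.2222
Step 4: 0.35 mL brought to 20.6 mL → factor 20.6/0.35 = 58.857
Step 5: 0.85 mL brought to 42.8 mL → factor 42.8/0.85 = 50.353
Step 6: 15 μL + 10.4 mL = 10415 μL total → factor 10415/15 = 694.33
Dilution factor to tube #3 = 103.72; to tube #6 = 2.1344 × 10^8
[tube #3]/[tube #6] = (factor to tube #6)/(factor to tube #3) = 2.1344 × 10^8/103.72 = 2.06 × 10^6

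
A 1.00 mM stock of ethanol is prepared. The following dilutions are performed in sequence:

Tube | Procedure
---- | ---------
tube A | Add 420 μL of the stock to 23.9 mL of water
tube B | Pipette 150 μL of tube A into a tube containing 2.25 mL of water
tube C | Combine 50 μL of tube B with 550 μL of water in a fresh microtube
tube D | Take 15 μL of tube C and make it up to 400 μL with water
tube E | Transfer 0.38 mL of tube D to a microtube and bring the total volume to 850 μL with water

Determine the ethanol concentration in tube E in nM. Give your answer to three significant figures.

Step 1: 420 μL + 23.9 mL = 24320 μL total → factor 24320/420 = 57.905
Step 2: 150 μL + 2.25 mL = 2400 μL total → factor 2400/150 = 16
Step 3: 50 μL + 550 μL = 600 μL total → factor 600/50 = 12
Step 4: 15 μL brought to 400 μL → factor 400/15 = 26.667
Step 5: 0.38 mL brought to 850 μL → factor 0.85/0.38 = 2.2368
Overall dilution factor = 57.905 × 16 × 12 × 26.667 × 2.2368 = 6.6316 × 10^5
Final = 1.00 mM / 6.6316 × 10^5 = 1.508 × 10^-6 mM = 1.51 nM

1.51 nM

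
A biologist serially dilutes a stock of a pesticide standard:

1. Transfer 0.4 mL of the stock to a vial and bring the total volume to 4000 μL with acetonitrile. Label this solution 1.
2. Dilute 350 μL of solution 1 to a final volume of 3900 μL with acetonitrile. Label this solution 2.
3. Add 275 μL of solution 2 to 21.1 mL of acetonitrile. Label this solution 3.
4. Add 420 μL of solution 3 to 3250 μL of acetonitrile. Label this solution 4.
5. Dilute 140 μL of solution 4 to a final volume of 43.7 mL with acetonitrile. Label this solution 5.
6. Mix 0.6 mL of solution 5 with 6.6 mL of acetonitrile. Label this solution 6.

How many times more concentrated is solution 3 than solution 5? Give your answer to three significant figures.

2.73 × 10^3

Step 1: 0.4 mL brought to 4000 μL → factor 4/0.4 = 10
Step 2: 350 μL brought to 3900 μL → factor 3900/350 = 11.143
Step 3: 275 μL + 21.1 mL = 21375 μL total → factor 21375/275 = 77.727
Step 4: 420 μL + 3250 μL = 3670 μL total → factor 3670/420 = 8.7381
Step 5: 140 μL brought to 43.7 mL → factor 43700/140 = 312.14
Dilution factor to solution 3 = 8661; to solution 5 = 2.3623 × 10^7
[solution 3]/[solution 5] = (factor to solution 5)/(factor to solution 3) = 2.3623 × 10^7/8661 = 2.73 × 10^3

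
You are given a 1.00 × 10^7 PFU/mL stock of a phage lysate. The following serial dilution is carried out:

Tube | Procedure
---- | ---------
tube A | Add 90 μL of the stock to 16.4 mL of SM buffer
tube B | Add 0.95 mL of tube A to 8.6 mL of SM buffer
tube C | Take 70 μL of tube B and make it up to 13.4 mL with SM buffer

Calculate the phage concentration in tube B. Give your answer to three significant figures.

Step 1: 90 μL + 16.4 mL = 16490 μL total → factor 16490/90 = 183.22
Step 2: 0.95 mL + 8.6 mL = 9.55 mL total → factor 9.55/0.95 = 10.053
Dilution factor through tube B = 183.22 × 10.053 = 1841.9
[tube B] = 1.00 × 10^7 PFU/mL / 1841.9 = 5.43 × 10^3 PFU/mL

5.43 × 10^3 PFU/mL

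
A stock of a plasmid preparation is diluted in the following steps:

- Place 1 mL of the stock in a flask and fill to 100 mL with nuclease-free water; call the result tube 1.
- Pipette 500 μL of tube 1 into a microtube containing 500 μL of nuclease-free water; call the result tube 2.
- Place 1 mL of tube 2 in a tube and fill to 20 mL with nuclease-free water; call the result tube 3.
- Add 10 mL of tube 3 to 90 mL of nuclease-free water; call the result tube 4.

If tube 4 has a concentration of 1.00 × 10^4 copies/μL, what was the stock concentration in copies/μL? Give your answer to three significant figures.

4.00 × 10^8 copies/μL

Step 1: 1 mL brought to 100 mL → factor 100/1 = 100
Step 2: 500 μL + 500 μL = 1000 μL total → factor 1000/500 = 2
Step 3: 1 mL brought to 20 mL → factor 20/1 = 20
Step 4: 10 mL + 90 mL = 100 mL total → factor 100/10 = 10
Overall dilution factor = 100 × 2 × 20 × 10 = 40000
Stock = 1.00 × 10^4 copies/μL × 40000 = 4.00 × 10^8 copies/μL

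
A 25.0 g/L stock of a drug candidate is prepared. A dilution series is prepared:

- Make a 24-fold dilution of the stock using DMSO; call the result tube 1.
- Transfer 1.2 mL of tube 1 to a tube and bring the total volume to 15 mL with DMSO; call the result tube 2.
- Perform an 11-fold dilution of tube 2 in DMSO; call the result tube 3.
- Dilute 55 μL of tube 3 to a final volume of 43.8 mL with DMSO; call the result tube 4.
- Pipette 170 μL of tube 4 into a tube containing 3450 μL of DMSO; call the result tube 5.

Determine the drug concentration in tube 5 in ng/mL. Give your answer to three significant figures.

Step 1: 24-fold → factor 24
Step 2: 1.2 mL brought to 15 mL → factor 15/1.2 = 12.5
Step 3: 11-fold → factor 11
Step 4: 55 μL brought to 43.8 mL → factor 43800/55 = 796.36
Step 5: 170 μL + 3450 μL = 3620 μL total → factor 3620/170 = 21.294
Overall dilution factor = 24 × 12.5 × 11 × 796.36 × 21.294 = 5.5961 × 10^7
Final = 25.0 g/L / 5.5961 × 10^7 = 4.467 × 10^-7 g/L = 0.447 ng/mL

0.447 ng/mL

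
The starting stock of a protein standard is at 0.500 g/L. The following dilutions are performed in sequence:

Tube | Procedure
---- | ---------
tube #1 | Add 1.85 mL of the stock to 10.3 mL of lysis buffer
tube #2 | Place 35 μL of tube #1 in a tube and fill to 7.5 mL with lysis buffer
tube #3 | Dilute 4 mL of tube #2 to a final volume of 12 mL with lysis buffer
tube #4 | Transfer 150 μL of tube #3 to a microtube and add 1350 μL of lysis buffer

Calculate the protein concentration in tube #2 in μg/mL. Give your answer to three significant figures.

0.355 μg/mL

Step 1: 1.85 mL + 10.3 mL = 12.15 mL total → factor 12.15/1.85 = 6.5676
Step 2: 35 μL brought to 7.5 mL → factor 7500/35 = 214.29
Dilution factor through tube #2 = 6.5676 × 214.29 = 1407.3
[tube #2] = 0.500 g/L / 1407.3 = 0.0003553 g/L = 0.355 μg/mL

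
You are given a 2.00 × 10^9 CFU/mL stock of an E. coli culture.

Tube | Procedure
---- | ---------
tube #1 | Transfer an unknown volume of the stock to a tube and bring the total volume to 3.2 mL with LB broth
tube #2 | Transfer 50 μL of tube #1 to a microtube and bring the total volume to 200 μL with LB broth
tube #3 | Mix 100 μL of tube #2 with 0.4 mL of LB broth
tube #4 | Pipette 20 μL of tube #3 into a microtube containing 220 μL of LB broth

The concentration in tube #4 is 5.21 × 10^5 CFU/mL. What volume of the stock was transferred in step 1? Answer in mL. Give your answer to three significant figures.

Step 1: v brought to 3.2 mL → factor = 3.2 mL/v
Step 2: 50 μL brought to 200 μL → factor 200/50 = 4
Step 3: 100 μL + 0.4 mL = 500 μL total → factor 500/100 = 5
Step 4: 20 μL + 220 μL = 240 μL total → factor 240/20 = 12
Product of known-step factors = 240
Overall factor = 2.00 × 10^9 CFU/mL / (5.21 × 10^5 CFU/mL) = 3838.8
Step-1 factor = 3838.8 / 240 = 15.995
v = 3.2 mL / 15.995 = 0.200 mL

0.200 mL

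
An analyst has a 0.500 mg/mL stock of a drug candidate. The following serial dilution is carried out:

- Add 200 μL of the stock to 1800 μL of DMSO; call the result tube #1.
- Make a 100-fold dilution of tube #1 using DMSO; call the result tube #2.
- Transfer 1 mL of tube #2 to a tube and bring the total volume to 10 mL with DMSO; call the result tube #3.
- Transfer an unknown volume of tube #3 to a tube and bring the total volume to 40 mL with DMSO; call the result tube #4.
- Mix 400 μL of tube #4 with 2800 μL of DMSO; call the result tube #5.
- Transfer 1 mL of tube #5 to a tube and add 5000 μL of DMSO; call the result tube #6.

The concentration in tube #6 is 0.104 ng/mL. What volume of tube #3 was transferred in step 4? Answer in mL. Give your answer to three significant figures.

Step 1: 200 μL + 1800 μL = 2000 μL total → factor 2000/200 = 10
Step 2: 100-fold → factor 100
Step 3: 1 mL brought to 10 mL → factor 10/1 = 10
Step 4: v brought to 40 mL → factor = 40 mL/v
Step 5: 400 μL + 2800 μL = 3200 μL total → factor 3200/400 = 8
Step 6: 1 mL + 5000 μL = 6 mL total → factor 6/1 = 6
Product of known-step factors = 4.8 × 10^5
Overall factor = 0.500 mg/mL / (0.104 ng/mL) = 4.8077 × 10^6
Step-4 factor = 4.8077 × 10^6 / 4.8 × 10^5 = 10.016
v = 40 mL / 10.016 = 3.99 mL

3.99 mL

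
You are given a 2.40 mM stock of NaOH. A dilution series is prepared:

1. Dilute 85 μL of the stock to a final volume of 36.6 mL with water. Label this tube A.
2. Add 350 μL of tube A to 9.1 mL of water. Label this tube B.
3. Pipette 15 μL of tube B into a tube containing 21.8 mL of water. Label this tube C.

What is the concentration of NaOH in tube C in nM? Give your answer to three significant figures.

Step 1: 85 μL brought to 36.6 mL → factor 36600/85 = 430.59
Step 2: 350 μL + 9.1 mL = 9450 μL total → factor 9450/350 = 27
Step 3: 15 μL + 21.8 mL = 21815 μL total → factor 21815/15 = 1454.3
Dilution factor through tube C = 430.59 × 27 × 1454.3 = 1.6908 × 10^7
[tube C] = 2.40 mM / 1.6908 × 10^7 = 1.419 × 10^-7 mM = 0.142 nM

0.142 nM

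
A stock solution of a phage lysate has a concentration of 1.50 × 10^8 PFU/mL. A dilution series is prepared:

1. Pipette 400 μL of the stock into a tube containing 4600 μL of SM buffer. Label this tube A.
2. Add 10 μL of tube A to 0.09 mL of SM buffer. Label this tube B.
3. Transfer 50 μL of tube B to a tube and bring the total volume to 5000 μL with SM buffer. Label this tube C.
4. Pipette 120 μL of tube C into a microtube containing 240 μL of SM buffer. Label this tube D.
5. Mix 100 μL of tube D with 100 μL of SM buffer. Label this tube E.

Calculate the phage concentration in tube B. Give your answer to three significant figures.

Step 1: 400 μL + 4600 μL = 5000 μL total → factor 5000/400 = 12.5
Step 2: 10 μL + 0.09 mL = 100 μL total → factor 100/10 = 10
Dilution factor through tube B = 12.5 × 10 = 125
[tube B] = 1.50 × 10^8 PFU/mL / 125 = 1.20 × 10^6 PFU/mL

1.20 × 10^6 PFU/mL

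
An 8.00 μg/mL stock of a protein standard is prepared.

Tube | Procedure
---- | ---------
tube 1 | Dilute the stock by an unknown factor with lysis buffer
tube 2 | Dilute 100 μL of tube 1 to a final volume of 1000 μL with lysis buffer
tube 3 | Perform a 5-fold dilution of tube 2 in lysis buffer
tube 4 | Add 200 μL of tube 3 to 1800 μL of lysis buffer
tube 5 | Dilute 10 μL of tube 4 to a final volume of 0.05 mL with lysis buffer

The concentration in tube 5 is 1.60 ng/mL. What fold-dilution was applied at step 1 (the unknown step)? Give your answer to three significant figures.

2.00-fold

Step 1: unknown factor x
Step 2: 100 μL brought to 1000 μL → factor 1000/100 = 10
Step 3: 5-fold → factor 5
Step 4: 200 μL + 1800 μL = 2000 μL total → factor 2000/200 = 10
Step 5: 10 μL brought to 0.05 mL → factor 50/10 = 5
Product of known-step factors = 2500
Overall factor = 8.00 μg/mL / (1.60 ng/mL) = 5000
x = 5000 / 2500 = 2.00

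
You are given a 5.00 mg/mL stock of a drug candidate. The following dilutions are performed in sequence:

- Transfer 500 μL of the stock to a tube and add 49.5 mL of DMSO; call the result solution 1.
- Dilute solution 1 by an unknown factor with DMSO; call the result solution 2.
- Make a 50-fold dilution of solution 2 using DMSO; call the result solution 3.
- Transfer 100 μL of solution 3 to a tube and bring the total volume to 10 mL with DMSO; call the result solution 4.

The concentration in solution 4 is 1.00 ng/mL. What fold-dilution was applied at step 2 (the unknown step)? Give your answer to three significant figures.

10.0-fold

Step 1: 500 μL + 49.5 mL = 50000 μL total → factor 50000/500 = 100
Step 2: unknown factor x
Step 3: 50-fold → factor 50
Step 4: 100 μL brought to 10 mL → factor 10000/100 = 100
Product of known-step factors = 5 × 10^5
Overall factor = 5.00 mg/mL / (1.00 ng/mL) = 5 × 10^6
x = 5 × 10^6 / 5 × 10^5 = 10.0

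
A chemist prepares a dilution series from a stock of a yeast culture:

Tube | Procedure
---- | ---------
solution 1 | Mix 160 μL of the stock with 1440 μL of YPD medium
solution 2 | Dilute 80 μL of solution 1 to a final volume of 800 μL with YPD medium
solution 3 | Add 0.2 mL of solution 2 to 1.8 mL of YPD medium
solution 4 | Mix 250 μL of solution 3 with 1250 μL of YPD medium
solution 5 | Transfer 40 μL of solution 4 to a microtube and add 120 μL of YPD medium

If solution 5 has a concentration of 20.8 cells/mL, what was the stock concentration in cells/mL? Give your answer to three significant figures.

Step 1: 160 μL + 1440 μL = 1600 μL total → factor 1600/160 = 10
Step 2: 80 μL brought to 800 μL → factor 800/80 = 10
Step 3: 0.2 mL + 1.8 mL = 2 mL total → factor 2/0.2 = 10
Step 4: 250 μL + 1250 μL = 1500 μL total → factor 1500/250 = 6
Step 5: 40 μL + 120 μL = 160 μL total → factor 160/40 = 4
Overall dilution factor = 10 × 10 × 10 × 6 × 4 = 24000
Stock = 20.8 cells/mL × 24000 = 4.99 × 10^5 cells/mL

4.99 × 10^5 cells/mL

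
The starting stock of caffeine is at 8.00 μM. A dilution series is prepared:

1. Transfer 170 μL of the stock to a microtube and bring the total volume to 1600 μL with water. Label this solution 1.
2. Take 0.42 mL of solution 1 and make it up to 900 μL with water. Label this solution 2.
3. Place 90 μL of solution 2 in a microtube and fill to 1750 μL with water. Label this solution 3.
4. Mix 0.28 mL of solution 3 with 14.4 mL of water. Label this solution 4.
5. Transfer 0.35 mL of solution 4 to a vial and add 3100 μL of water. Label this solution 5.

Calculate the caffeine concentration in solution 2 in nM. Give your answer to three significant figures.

397 nM

Step 1: 170 μL brought to 1600 μL → factor 1600/170 = 9.4118
Step 2: 0.42 mL brought to 900 μL → factor 0.9/0.42 = 2.1429
Dilution factor through solution 2 = 9.4118 × 2.1429 = 20.168
[solution 2] = 8.00 μM / 20.168 = 0.3967 μM = 397 nM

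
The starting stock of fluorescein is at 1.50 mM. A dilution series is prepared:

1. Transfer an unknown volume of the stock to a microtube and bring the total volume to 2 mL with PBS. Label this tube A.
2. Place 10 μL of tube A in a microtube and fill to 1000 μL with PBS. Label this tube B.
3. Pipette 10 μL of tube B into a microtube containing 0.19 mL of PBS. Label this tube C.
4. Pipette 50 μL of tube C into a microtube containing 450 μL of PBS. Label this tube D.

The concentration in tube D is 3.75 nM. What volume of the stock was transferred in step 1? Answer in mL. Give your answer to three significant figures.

Step 1: v brought to 2 mL → factor = 2 mL/v
Step 2: 10 μL brought to 1000 μL → factor 1000/10 = 100
Step 3: 10 μL + 0.19 mL = 200 μL total → factor 200/10 = 20
Step 4: 50 μL + 450 μL = 500 μL total → factor 500/50 = 10
Product of known-step factors = 20000
Overall factor = 1.50 mM / (3.75 nM) = 4 × 10^5
Step-1 factor = 4 × 10^5 / 20000 = 20
v = 2 mL / 20 = 0.100 mL

0.100 mL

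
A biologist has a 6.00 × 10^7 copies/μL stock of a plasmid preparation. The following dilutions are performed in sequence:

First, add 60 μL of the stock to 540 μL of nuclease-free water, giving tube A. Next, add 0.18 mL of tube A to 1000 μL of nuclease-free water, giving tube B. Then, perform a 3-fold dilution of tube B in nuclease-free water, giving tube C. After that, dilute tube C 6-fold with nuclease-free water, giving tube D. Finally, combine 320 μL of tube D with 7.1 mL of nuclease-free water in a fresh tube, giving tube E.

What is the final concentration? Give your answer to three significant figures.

Step 1: 60 μL + 540 μL = 600 μL total → factor 600/60 = 10
Step 2: 0.18 mL + 1000 μL = 1.18 mL total → factor 1.18/0.18 = 6.5556
Step 3: 3-fold → factor 3
Step 4: 6-fold → factor 6
Step 5: 320 μL + 7.1 mL = 7420 μL total → factor 7420/320 = 23.188
Overall dilution factor = 10 × 6.5556 × 3 × 6 × 23.188 = 27361
Final = 6.00 × 10^7 copies/μL / 27361 = 2.19 × 10^3 copies/μL

2.19 × 10^3 copies/μL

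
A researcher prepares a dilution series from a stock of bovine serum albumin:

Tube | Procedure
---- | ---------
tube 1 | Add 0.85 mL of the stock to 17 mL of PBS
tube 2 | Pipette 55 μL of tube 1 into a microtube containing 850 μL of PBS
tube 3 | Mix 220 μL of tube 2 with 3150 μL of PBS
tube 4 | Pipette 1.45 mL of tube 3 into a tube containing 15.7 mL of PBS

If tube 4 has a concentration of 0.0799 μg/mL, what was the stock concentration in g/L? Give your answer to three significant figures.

Step 1: 0.85 mL + 17 mL = 17.85 mL total → factor 17.85/0.85 = 21
Step 2: 55 μL + 850 μL = 905 μL total → factor 905/55 = 16.455
Step 3: 220 μL + 3150 μL = 3370 μL total → factor 3370/220 = 15.318
Step 4: 1.45 mL + 15.7 mL = 17.15 mL total → factor 17.15/1.45 = 11.828
Overall dilution factor = 21 × 16.455 × 15.318 × 11.828 = 62605
Stock = 0.0799 μg/mL × 62605 = 5002 μg/mL = 5.00 g/L

5.00 g/L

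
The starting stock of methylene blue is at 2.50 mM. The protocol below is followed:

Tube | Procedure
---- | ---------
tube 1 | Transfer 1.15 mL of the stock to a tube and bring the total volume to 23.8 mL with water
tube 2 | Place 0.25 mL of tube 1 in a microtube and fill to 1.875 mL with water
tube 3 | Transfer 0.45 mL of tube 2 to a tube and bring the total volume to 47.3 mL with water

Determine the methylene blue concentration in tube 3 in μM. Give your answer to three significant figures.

Step 1: 1.15 mL brought to 23.8 mL → factor 23.8/1.15 = 20.696
Step 2: 0.25 mL brought to 1.875 mL → factor 1.875/0.25 = 7.5
Step 3: 0.45 mL brought to 47.3 mL → factor 47.3/0.45 = 105.11
Overall dilution factor = 20.696 × 7.5 × 105.11 = 16315
Final = 2.50 mM / 16315 = 0.0001532 mM = 0.153 μM

0.153 μM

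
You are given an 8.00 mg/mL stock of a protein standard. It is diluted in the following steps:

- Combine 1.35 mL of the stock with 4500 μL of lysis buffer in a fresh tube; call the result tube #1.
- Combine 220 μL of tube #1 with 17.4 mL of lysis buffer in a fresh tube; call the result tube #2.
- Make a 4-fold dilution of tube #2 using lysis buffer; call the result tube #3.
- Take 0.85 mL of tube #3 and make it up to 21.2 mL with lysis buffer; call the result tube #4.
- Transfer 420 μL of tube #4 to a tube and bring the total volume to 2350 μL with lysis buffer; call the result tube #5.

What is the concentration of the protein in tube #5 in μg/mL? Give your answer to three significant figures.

0.0413 μg/mL

Step 1: 1.35 mL + 4500 μL = 5.85 mL total → factor 5.85/1.35 = 4.3333
Step 2: 220 μL + 17.4 mL = 17620 μL total → factor 17620/220 = 80.091
Step 3: 4-fold → factor 4
Step 4: 0.85 mL brought to 21.2 mL → factor 21.2/0.85 = 24.941
Step 5: 420 μL brought to 2350 μL → factor 2350/420 = 5.5952
Overall dilution factor = 4.3333 × 80.091 × 4 × 24.941 × 5.5952 = 1.9373 × 10^5
Final = 8.00 mg/mL / 1.9373 × 10^5 = 4.129 × 10^-5 mg/mL = 0.0413 μg/mL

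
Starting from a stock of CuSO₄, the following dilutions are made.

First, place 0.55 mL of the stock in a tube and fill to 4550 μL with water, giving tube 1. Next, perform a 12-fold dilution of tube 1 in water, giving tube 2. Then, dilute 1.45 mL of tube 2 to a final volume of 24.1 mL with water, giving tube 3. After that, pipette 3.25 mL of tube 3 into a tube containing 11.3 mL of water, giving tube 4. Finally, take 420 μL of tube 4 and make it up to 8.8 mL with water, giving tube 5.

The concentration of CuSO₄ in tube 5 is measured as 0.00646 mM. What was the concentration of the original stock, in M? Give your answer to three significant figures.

Step 1: 0.55 mL brought to 4550 μL → factor 4.55/0.55 = 8.2727
Step 2: 12-fold → factor 12
Step 3: 1.45 mL brought to 24.1 mL → factor 24.1/1.45 = 16.621
Step 4: 3.25 mL + 11.3 mL = 14.55 mL total → factor 14.55/3.25 = 4.4769
Step 5: 420 μL brought to 8.8 mL → factor 8800/420 = 20.952
Overall dilution factor = 8.2727 × 12 × 16.621 × 4.4769 × 20.952 = 1.5477 × 10^5
Stock = 0.00646 mM × 1.5477 × 10^5 = 999.8 mM = 1.00 M

1.00 M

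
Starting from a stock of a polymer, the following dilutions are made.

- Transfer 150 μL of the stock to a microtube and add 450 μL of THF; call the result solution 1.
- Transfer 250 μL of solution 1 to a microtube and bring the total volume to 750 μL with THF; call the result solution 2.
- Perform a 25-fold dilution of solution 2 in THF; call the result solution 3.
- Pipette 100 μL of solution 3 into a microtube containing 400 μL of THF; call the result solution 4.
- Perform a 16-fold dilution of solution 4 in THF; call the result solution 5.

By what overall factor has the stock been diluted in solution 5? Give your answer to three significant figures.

2.40 × 10^4

Step 1: 150 μL + 450 μL = 600 μL total → factor 600/150 = 4
Step 2: 250 μL brought to 750 μL → factor 750/250 = 3
Step 3: 25-fold → factor 25
Step 4: 100 μL + 400 μL = 500 μL total → factor 500/100 = 5
Step 5: 16-fold → factor 16
Overall dilution factor = 4 × 3 × 25 × 5 × 16 = 24000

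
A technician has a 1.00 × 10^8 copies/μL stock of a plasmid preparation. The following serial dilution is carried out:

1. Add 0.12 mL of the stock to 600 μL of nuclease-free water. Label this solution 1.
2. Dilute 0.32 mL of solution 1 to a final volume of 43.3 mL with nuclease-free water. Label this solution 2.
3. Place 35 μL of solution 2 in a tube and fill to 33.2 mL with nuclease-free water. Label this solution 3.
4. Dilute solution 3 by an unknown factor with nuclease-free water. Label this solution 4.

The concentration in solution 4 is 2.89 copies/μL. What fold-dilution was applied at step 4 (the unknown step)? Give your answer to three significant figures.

Step 1: 0.12 mL + 600 μL = 0.72 mL total → factor 0.72/0.12 = 6
Step 2: 0.32 mL brought to 43.3 mL → factor 43.3/0.32 = 135.31
Step 3: 35 μL brought to 33.2 mL → factor 33200/35 = 948.57
Step 4: unknown factor x
Product of known-step factors = 7.7012 × 10^5
Overall factor = 1.00 × 10^8 copies/μL / (2.89 copies/μL) = 3.4602 × 10^7
x = 3.4602 × 10^7 / 7.7012 × 10^5 = 44.9

44.9-fold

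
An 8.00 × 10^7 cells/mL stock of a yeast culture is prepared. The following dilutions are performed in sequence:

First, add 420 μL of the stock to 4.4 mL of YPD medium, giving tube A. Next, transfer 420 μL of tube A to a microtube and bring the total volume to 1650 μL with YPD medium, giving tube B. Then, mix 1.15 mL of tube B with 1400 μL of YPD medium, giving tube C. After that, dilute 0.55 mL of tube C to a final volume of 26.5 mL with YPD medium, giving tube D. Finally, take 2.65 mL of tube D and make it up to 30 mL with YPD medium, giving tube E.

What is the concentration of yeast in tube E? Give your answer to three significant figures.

1.47 × 10^3 cells/mL

Step 1: 420 μL + 4.4 mL = 4820 μL total → factor 4820/420 = 11.476
Step 2: 420 μL brought to 1650 μL → factor 1650/420 = 3.9286
Step 3: 1.15 mL + 1400 μL = 2.55 mL total → factor 2.55/1.15 = 2.2174
Step 4: 0.55 mL brought to 26.5 mL → factor 26.5/0.55 = 48.182
Step 5: 2.65 mL brought to 30 mL → factor 30/2.65 = 11.321
Overall dilution factor = 11.476 × 3.9286 × 2.2174 × 48.182 × 11.321 = 54530
Final = 8.00 × 10^7 cells/mL / 54530 = 1.47 × 10^3 cells/mL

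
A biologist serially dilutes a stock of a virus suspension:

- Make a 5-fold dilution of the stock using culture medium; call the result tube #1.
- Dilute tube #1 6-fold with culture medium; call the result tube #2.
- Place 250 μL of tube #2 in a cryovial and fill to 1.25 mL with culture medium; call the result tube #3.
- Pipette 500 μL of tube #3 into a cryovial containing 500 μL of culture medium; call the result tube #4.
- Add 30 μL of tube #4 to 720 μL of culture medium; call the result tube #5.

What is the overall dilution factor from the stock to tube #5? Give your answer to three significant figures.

Step 1: 5-fold → factor 5
Step 2: 6-fold → factor 6
Step 3: 250 μL brought to 1.25 mL → factor 1250/250 = 5
Step 4: 500 μL + 500 μL = 1000 μL total → factor 1000/500 = 2
Step 5: 30 μL + 720 μL = 750 μL total → factor 750/30 = 25
Overall dilution factor = 5 × 6 × 5 × 2 × 25 = 7500

7.50 × 10^3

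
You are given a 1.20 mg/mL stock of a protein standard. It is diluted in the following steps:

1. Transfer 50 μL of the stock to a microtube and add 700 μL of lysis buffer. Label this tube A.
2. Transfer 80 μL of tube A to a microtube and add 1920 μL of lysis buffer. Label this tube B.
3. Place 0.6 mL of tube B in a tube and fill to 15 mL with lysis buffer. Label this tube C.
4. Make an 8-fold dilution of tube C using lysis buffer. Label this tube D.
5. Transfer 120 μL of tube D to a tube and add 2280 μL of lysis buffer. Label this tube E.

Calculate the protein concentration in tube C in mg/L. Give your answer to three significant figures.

Step 1: 50 μL + 700 μL = 750 μL total → factor 750/50 = 15
Step 2: 80 μL + 1920 μL = 2000 μL total → factor 2000/80 = 25
Step 3: 0.6 mL brought to 15 mL → factor 15/0.6 = 25
Dilution factor through tube C = 15 × 25 × 25 = 9375
[tube C] = 1.20 mg/mL / 9375 = 0.0001280 mg/mL = 0.128 mg/L

0.128 mg/L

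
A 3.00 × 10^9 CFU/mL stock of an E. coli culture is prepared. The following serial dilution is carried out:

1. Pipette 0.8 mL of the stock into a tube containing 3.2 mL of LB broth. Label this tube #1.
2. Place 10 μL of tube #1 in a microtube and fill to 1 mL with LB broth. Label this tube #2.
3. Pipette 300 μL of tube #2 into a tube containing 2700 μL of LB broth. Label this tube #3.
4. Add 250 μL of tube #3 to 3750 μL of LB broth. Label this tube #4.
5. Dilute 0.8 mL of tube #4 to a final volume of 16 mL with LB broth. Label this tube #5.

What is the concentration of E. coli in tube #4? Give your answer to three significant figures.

Step 1: 0.8 mL + 3.2 mL = 4 mL total → factor 4/0.8 = 5
Step 2: 10 μL brought to 1 mL → factor 1000/10 = 100
Step 3: 300 μL + 2700 μL = 3000 μL total → factor 3000/300 = 10
Step 4: 250 μL + 3750 μL = 4000 μL total → factor 4000/250 = 16
Dilution factor through tube #4 = 5 × 100 × 10 × 16 = 80000
[tube #4] = 3.00 × 10^9 CFU/mL / 80000 = 3.75 × 10^4 CFU/mL

3.75 × 10^4 CFU/mL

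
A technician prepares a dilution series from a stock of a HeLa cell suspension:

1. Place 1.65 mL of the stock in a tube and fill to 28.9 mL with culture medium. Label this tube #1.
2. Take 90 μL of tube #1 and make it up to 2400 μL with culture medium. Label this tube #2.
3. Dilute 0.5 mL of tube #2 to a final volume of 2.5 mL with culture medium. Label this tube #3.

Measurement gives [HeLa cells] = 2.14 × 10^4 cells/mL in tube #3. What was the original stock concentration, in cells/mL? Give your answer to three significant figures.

Step 1: 1.65 mL brought to 28.9 mL → factor 28.9/1.65 = 17.515
Step 2: 90 μL brought to 2400 μL → factor 2400/90 = 26.667
Step 3: 0.5 mL brought to 2.5 mL → factor 2.5/0.5 = 5
Overall dilution factor = 17.515 × 26.667 × 5 = 2335.4
Stock = 2.14 × 10^4 cells/mL × 2335.4 = 5.00 × 10^7 cells/mL

5.00 × 10^7 cells/mL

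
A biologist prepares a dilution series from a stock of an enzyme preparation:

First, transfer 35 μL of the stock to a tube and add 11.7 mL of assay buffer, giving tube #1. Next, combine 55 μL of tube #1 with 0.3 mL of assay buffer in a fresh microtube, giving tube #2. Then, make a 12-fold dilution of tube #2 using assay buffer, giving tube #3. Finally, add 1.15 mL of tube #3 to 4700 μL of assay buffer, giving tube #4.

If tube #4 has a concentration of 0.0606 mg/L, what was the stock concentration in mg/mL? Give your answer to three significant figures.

Step 1: 35 μL + 11.7 mL = 11735 μL total → factor 11735/35 = 335.29
Step 2: 55 μL + 0.3 mL = 355 μL total → factor 355/55 = 6.4545
Step 3: 12-fold → factor 12
Step 4: 1.15 mL + 4700 μL = 5.85 mL total → factor 5.85/1.15 = 5.087
Overall dilution factor = 335.29 × 6.4545 × 12 × 5.087 = 1.3211 × 10^5
Stock = 0.0606 mg/L × 1.3211 × 10^5 = 8006 mg/L = 8.01 mg/mL

8.01 mg/mL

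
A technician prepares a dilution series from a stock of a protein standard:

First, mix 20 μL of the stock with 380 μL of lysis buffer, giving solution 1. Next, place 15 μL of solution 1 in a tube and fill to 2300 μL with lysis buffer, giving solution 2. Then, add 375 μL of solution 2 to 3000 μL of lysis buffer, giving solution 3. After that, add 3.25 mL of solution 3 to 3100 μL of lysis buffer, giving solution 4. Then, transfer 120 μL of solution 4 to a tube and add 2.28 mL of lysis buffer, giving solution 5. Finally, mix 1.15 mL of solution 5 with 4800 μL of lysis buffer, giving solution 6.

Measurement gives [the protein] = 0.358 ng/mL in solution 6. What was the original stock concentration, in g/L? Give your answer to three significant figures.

Step 1: 20 μL + 380 μL = 400 μL total → factor 400/20 = 20
Step 2: 15 μL brought to 2300 μL → factor 2300/15 = 153.33
Step 3: 375 μL + 3000 μL = 3375 μL total → factor 3375/375 = 9
Step 4: 3.25 mL + 3100 μL = 6.35 mL total → factor 6.35/3.25 = 1.9538
Step 5: 120 μL + 2.28 mL = 2400 μL total → factor 2400/120 = 20
Step 6: 1.15 mL + 4800 μL = 5.95 mL total → factor 5.95/1.15 = 5.1739
Overall dilution factor = 20 × 153.33 × 9 × 1.9538 × 20 × 5.1739 = 5.5802 × 10^6
Stock = 0.358 ng/mL × 5.5802 × 10^6 = 1.998 × 10^6 ng/mL = 2.00 g/L

2.00 g/L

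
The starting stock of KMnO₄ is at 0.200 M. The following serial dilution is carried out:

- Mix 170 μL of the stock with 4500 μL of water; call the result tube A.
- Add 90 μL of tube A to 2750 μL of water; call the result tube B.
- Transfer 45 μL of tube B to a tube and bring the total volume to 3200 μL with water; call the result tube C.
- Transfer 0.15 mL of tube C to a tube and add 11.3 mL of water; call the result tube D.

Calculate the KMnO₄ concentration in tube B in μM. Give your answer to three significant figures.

231 μM

Step 1: 170 μL + 4500 μL = 4670 μL total → factor 4670/170 = 27.471
Step 2: 90 μL + 2750 μL = 2840 μL total → factor 2840/90 = 31.556
Dilution factor through tube B = 27.471 × 31.556 = 866.85
[tube B] = 0.200 M / 866.85 = 0.0002307 M = 231 μM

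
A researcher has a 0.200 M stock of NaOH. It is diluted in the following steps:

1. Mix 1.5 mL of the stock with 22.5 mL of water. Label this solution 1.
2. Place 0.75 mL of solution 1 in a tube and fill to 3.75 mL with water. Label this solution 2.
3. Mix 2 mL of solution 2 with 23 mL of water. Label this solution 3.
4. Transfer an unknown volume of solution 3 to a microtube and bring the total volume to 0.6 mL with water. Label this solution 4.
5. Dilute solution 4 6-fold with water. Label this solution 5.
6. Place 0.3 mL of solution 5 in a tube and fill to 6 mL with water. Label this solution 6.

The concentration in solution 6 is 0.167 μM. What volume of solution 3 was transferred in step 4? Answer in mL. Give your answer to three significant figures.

Step 1: 1.5 mL + 22.5 mL = 24 mL total → factor 24/1.5 = 16
Step 2: 0.75 mL brought to 3.75 mL → factor 3.75/0.75 = 5
Step 3: 2 mL + 23 mL = 25 mL total → factor 25/2 = 12.5
Step 4: v brought to 0.6 mL → factor = 0.6 mL/v
Step 5: 6-fold → factor 6
Step 6: 0.3 mL brought to 6 mL → factor 6/0.3 = 20
Product of known-step factors = 1.2 × 10^5
Overall factor = 0.200 M / (0.167 μM) = 1.1976 × 10^6
Step-4 factor = 1.1976 × 10^6 / 1.2 × 10^5 = 9.98
v = 0.6 mL / 9.98 = 0.0601 mL

0.0601 mL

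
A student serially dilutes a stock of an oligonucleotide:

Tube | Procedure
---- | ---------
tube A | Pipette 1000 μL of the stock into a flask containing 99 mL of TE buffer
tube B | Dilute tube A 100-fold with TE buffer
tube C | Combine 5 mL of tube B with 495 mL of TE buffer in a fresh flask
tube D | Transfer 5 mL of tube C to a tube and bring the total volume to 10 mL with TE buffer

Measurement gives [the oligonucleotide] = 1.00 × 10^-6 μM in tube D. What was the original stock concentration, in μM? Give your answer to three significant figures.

2.00 μM

Step 1: 1000 μL + 99 mL = 1 × 10^5 μL total → factor 1 × 10^5/1000 = 100
Step 2: 100-fold → factor 100
Step 3: 5 mL + 495 mL = 500 mL total → factor 500/5 = 100
Step 4: 5 mL brought to 10 mL → factor 10/5 = 2
Overall dilution factor = 100 × 100 × 100 × 2 = 2 × 10^6
Stock = 1.00 × 10^-6 μM × 2 × 10^6 = 2.00 μM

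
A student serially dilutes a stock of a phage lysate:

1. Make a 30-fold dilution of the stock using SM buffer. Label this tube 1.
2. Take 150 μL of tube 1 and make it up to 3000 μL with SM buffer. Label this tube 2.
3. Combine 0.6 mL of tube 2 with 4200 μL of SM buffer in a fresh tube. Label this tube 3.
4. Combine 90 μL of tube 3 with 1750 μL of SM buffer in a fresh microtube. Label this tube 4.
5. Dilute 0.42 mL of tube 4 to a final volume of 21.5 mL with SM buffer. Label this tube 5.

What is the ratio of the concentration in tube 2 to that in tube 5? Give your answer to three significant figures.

Step 1: 30-fold → factor 30
Step 2: 150 μL brought to 3000 μL → factor 3000/150 = 20
Step 3: 0.6 mL + 4200 μL = 4.8 mL total → factor 4.8/0.6 = 8
Step 4: 90 μL + 1750 μL = 1840 μL total → factor 1840/90 = 20.444
Step 5: 0.42 mL brought to 21.5 mL → factor 21.5/0.42 = 51.19
Dilution factor to tube 2 = 600; to tube 5 = 5.0235 × 10^6
[tube 2]/[tube 5] = (factor to tube 5)/(factor to tube 2) = 5.0235 × 10^6/600 = 8.37 × 10^3

8.37 × 10^3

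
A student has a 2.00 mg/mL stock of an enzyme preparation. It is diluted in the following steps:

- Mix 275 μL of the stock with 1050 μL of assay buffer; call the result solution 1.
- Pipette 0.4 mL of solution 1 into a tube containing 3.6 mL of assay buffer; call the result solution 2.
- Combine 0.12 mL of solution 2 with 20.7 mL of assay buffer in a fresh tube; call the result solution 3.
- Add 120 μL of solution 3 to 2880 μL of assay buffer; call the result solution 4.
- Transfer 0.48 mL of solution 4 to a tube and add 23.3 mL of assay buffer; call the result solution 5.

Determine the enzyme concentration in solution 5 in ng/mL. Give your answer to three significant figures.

Step 1: 275 μL + 1050 μL = 1325 μL total → factor 1325/275 = 4.8182
Step 2: 0.4 mL + 3.6 mL = 4 mL total → factor 4/0.4 = 10
Step 3: 0.12 mL + 20.7 mL = 20.82 mL total → factor 20.82/0.12 = 173.5
Step 4: 120 μL + 2880 μL = 3000 μL total → factor 3000/120 = 25
Step 5: 0.48 mL + 23.3 mL = 23.78 mL total → factor 23.78/0.48 = 49.542
Overall dilution factor = 4.8182 × 10 × 173.5 × 25 × 49.542 = 1.0354 × 10^7
Final = 2.00 mg/mL / 1.0354 × 10^7 = 1.932 × 10^-7 mg/mL = 0.193 ng/mL

0.193 ng/mL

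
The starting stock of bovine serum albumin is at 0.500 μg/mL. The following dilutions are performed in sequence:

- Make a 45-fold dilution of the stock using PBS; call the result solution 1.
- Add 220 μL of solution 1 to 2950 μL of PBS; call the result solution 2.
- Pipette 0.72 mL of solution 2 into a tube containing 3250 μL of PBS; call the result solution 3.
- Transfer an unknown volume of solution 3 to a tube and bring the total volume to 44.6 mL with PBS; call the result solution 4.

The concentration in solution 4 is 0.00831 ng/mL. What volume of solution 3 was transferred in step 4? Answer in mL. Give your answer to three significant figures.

2.65 mL

Step 1: 45-fold → factor 45
Step 2: 220 μL + 2950 μL = 3170 μL total → factor 3170/220 = 14.409
Step 3: 0.72 mL + 3250 μL = 3.97 mL total → factor 3.97/0.72 = 5.5139
Step 4: v brought to 44.6 mL → factor = 44.6 mL/v
Product of known-step factors = 3575.3
Overall factor = 0.500 μg/mL / (0.00831 ng/mL) = 60168
Step-4 factor = 60168 / 3575.3 = 16.829
v = 44.6 mL / 16.829 = 2.65 mL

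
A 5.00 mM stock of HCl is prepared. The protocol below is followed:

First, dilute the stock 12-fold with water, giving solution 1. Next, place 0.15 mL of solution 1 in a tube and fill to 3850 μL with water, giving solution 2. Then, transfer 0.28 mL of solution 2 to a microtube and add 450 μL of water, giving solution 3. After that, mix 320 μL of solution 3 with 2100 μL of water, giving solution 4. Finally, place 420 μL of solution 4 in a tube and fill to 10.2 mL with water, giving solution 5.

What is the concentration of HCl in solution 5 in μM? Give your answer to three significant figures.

0.0339 μM

Step 1: 12-fold → factor 12
Step 2: 0.15 mL brought to 3850 μL → factor 3.85/0.15 = 25.667
Step 3: 0.28 mL + 450 μL = 0.73 mL total → factor 0.73/0.28 = 2.6071
Step 4: 320 μL + 2100 μL = 2420 μL total → factor 2420/320 = 7.5625
Step 5: 420 μL brought to 10.2 mL → factor 10200/420 = 24.286
Overall dilution factor = 12 × 25.667 × 2.6071 × 7.5625 × 24.286 = 1.4748 × 10^5
Final = 5.00 mM / 1.4748 × 10^5 = 3.390 × 10^-5 mM = 0.0339 μM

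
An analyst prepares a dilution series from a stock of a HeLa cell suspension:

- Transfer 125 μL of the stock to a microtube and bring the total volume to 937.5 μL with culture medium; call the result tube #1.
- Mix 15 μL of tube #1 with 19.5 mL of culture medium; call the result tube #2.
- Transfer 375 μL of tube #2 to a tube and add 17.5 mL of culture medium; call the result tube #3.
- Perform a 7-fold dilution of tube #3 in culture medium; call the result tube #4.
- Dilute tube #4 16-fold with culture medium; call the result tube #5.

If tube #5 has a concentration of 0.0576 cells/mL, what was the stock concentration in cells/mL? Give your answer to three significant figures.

3.00 × 10^6 cells/mL

Step 1: 125 μL brought to 937.5 μL → factor 937.5/125 = 7.5
Step 2: 15 μL + 19.5 mL = 19515 μL total → factor 19515/15 = 1301
Step 3: 375 μL + 17.5 mL = 17875 μL total → factor 17875/375 = 47.667
Step 4: 7-fold → factor 7
Step 5: 16-fold → factor 16
Overall dilution factor = 7.5 × 1301 × 47.667 × 7 × 16 = 5.2092 × 10^7
Stock = 0.0576 cells/mL × 5.2092 × 10^7 = 3.00 × 10^6 cells/mL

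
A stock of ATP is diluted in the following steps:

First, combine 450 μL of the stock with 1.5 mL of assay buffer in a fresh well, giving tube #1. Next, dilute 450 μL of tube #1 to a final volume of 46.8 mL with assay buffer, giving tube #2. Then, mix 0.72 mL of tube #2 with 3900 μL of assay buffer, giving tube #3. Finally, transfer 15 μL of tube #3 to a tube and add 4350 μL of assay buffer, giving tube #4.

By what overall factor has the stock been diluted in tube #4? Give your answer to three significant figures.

Step 1: 450 μL + 1.5 mL = 1950 μL total → factor 1950/450 = 4.3333
Step 2: 450 μL brought to 46.8 mL → factor 46800/450 = 104
Step 3: 0.72 mL + 3900 μL = 4.62 mL total → factor 4.62/0.72 = 6.4167
Step 4: 15 μL + 4350 μL = 4365 μL total → factor 4365/15 = 291
Overall dilution factor = 4.3333 × 104 × 6.4167 × 291 = 8.4151 × 10^5

8.42 × 10^5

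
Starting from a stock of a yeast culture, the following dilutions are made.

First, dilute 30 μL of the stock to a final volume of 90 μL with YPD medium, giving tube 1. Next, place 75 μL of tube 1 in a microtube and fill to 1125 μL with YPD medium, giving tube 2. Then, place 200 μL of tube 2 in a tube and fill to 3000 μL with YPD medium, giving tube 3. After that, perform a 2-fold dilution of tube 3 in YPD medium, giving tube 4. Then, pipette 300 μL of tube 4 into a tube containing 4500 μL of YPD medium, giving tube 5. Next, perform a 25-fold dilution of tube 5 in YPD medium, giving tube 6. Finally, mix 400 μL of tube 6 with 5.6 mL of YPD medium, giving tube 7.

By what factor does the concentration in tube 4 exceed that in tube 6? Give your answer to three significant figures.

400

Step 1: 30 μL brought to 90 μL → factor 90/30 = 3
Step 2: 75 μL brought to 1125 μL → factor 1125/75 = 15
Step 3: 200 μL brought to 3000 μL → factor 3000/200 = 15
Step 4: 2-fold → factor 2
Step 5: 300 μL + 4500 μL = 4800 μL total → factor 4800/300 = 16
Step 6: 25-fold → factor 25
Dilution factor to tube 4 = 1350; to tube 6 = 5.4 × 10^5
[tube 4]/[tube 6] = (factor to tube 6)/(factor to tube 4) = 5.4 × 10^5/1350 = 400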